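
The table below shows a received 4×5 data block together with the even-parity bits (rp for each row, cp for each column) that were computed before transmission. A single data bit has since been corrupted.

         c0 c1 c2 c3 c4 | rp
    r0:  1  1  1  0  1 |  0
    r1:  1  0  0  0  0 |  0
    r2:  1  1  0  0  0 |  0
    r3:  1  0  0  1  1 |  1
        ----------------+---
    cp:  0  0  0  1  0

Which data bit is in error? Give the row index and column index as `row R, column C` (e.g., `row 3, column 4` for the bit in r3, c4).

row 1, column 2

Recompute each row's even parity and compare to rp:
  r0: data parity 0, sent rp 0 → ok
  r1: data parity 1, sent rp 0 → mismatch
  r2: data parity 0, sent rp 0 → ok
  r3: data parity 1, sent rp 1 → ok
Recompute each column's even parity and compare to cp:
  c0: data parity 0, sent cp 0 → ok
  c1: data parity 0, sent cp 0 → ok
  c2: data parity 1, sent cp 0 → mismatch
  c3: data parity 1, sent cp 1 → ok
  c4: data parity 0, sent cp 0 → ok
Exactly one row (r1) and one column (c2) fail → the flipped bit is at their intersection.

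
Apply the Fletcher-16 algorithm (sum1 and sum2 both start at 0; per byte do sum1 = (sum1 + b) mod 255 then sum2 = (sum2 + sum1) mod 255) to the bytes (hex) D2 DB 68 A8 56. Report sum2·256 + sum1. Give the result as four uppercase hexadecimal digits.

Running sums (mod 255):
  after byte 0 (D2): sum1=210, sum2=210
  after byte 1 (DB): sum1=174, sum2=129
  after byte 2 (68): sum1=23, sum2=152
  after byte 3 (A8): sum1=191, sum2=88
  after byte 4 (56): sum1=22, sum2=110
Checksum = sum2·256 + sum1 = 110·256 + 22 = 28182 = 0x6E16.

6E16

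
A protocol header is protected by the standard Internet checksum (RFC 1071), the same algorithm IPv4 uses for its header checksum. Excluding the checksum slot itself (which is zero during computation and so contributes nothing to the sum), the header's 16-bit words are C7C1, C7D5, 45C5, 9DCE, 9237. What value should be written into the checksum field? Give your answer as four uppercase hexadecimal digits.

FA9C

One's-complement addition (fold any carry out of bit 15 back into bit 0):
  0xC7C1 + 0xC7D5 = 0x18F96 → wrap carry → 0x8F97
  0x8F97 + 0x45C5 = 0x0D55C
  0xD55C + 0x9DCE = 0x1732A → wrap carry → 0x732B
  0x732B + 0x9237 = 0x10562 → wrap carry → 0x0563
One's-complement sum = 0x0563.
Checksum = ~0x0563 & 0xFFFF = 0xFA9C.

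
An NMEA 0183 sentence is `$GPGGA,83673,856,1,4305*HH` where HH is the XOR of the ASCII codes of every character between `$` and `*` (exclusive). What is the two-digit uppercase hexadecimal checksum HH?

XOR the ASCII codes of the payload characters:
  'G' = 0x47 → acc = 0x47
  'P' = 0x50 → acc = 0x17
  'G' = 0x47 → acc = 0x50
  'G' = 0x47 → acc = 0x17
  'A' = 0x41 → acc = 0x56
  ',' = 0x2C → acc = 0x7A
  '8' = 0x38 → acc = 0x42
  '3' = 0x33 → acc = 0x71
  '6' = 0x36 → acc = 0x47
  '7' = 0x37 → acc = 0x70
  '3' = 0x33 → acc = 0x43
  ',' = 0x2C → acc = 0x6F
  '8' = 0x38 → acc = 0x57
  '5' = 0x35 → acc = 0x62
  '6' = 0x36 → acc = 0x54
  ',' = 0x2C → acc = 0x78
  '1' = 0x31 → acc = 0x49
  ',' = 0x2C → acc = 0x65
  '4' = 0x34 → acc = 0x51
  '3' = 0x33 → acc = 0x62
  '0' = 0x30 → acc = 0x52
  '5' = 0x35 → acc = 0x67
Checksum = 0x67.

67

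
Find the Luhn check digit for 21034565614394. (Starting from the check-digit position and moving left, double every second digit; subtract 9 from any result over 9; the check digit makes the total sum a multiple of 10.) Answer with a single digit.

Partial digits right→left: 4 9 3 4 1 6 5 6 5 4 3 0 1 2
Double every second digit counting from the check-digit position (so the 1st, 3rd, 5th, ... of the partial from the right).
  doubled (with −9 where >9): 8 6 2 1 1 6 2 → sum 26
  kept as-is: 9 4 6 6 4 0 2 → sum 31
Total = 26 + 31 = 57.
Check digit = (10 − (57 mod 10)) mod 10 = 3.

3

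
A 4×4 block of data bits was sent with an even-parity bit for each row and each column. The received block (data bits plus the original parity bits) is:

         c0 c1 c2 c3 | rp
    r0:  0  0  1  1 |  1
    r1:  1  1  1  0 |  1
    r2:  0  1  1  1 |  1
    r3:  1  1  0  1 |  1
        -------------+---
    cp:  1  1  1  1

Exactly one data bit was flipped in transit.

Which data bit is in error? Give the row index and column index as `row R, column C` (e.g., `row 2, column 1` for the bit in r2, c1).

row 0, column 0

Recompute each row's even parity and compare to rp:
  r0: data parity 0, sent rp 1 → mismatch
  r1: data parity 1, sent rp 1 → ok
  r2: data parity 1, sent rp 1 → ok
  r3: data parity 1, sent rp 1 → ok
Recompute each column's even parity and compare to cp:
  c0: data parity 0, sent cp 1 → mismatch
  c1: data parity 1, sent cp 1 → ok
  c2: data parity 1, sent cp 1 → ok
  c3: data parity 1, sent cp 1 → ok
Exactly one row (r0) and one column (c0) fail → the flipped bit is at their intersection.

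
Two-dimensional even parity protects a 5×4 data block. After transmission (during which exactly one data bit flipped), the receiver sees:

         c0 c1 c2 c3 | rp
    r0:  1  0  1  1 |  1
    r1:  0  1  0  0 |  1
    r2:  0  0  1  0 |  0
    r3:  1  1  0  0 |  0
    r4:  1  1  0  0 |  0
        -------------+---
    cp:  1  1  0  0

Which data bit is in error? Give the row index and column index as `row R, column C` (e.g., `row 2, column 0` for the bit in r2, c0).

row 2, column 3

Recompute each row's even parity and compare to rp:
  r0: data parity 1, sent rp 1 → ok
  r1: data parity 1, sent rp 1 → ok
  r2: data parity 1, sent rp 0 → mismatch
  r3: data parity 0, sent rp 0 → ok
  r4: data parity 0, sent rp 0 → ok
Recompute each column's even parity and compare to cp:
  c0: data parity 1, sent cp 1 → ok
  c1: data parity 1, sent cp 1 → ok
  c2: data parity 0, sent cp 0 → ok
  c3: data parity 1, sent cp 0 → mismatch
Exactly one row (r2) and one column (c3) fail → the flipped bit is at their intersection.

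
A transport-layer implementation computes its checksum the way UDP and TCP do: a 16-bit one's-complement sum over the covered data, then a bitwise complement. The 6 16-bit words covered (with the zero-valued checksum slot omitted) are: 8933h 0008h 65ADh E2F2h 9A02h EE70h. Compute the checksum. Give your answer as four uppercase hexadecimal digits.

One's-complement addition (fold any carry out of bit 15 back into bit 0):
  0x8933 + 0x0008 = 0x0893B
  0x893B + 0x65AD = 0x0EEE8
  0xEEE8 + 0xE2F2 = 0x1D1DA → wrap carry → 0xD1DB
  0xD1DB + 0x9A02 = 0x16BDD → wrap carry → 0x6BDE
  0x6BDE + 0xEE70 = 0x15A4E → wrap carry → 0x5A4F
One's-complement sum = 0x5A4F.
Checksum = ~0x5A4F & 0xFFFF = 0xA5B0.

A5B0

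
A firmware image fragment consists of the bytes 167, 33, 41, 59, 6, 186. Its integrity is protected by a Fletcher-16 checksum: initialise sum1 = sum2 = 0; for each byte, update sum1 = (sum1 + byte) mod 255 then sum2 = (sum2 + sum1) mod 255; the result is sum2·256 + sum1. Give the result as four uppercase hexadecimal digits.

Running sums (mod 255):
  after byte 0 (167): sum1=167, sum2=167
  after byte 1 (33): sum1=200, sum2=112
  after byte 2 (41): sum1=241, sum2=98
  after byte 3 (59): sum1=45, sum2=143
  after byte 4 (6): sum1=51, sum2=194
  after byte 5 (186): sum1=237, sum2=176
Checksum = sum2·256 + sum1 = 176·256 + 237 = 45293 = 0xB0ED.

B0ED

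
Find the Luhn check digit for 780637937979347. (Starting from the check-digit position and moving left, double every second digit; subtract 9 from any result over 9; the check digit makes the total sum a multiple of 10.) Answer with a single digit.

Partial digits right→left: 7 4 3 9 7 9 7 3 9 7 3 6 0 8 7
Double every second digit counting from the check-digit position (so the 1st, 3rd, 5th, ... of the partial from the right).
  doubled (with −9 where >9): 5 6 5 5 9 6 0 5 → sum 41
  kept as-is: 4 9 9 3 7 6 8 → sum 46
Total = 41 + 46 = 87.
Check digit = (10 − (87 mod 10)) mod 10 = 3.

3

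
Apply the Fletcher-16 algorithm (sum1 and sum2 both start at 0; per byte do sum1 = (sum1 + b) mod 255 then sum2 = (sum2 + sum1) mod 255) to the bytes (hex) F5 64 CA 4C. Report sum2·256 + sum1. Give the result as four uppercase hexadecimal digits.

Running sums (mod 255):
  after byte 0 (F5): sum1=245, sum2=245
  after byte 1 (64): sum1=90, sum2=80
  after byte 2 (CA): sum1=37, sum2=117
  after byte 3 (4C): sum1=113, sum2=230
Checksum = sum2·256 + sum1 = 230·256 + 113 = 58993 = 0xE671.

E671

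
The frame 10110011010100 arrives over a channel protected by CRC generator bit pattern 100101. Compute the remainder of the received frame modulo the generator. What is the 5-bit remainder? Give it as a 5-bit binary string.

Modulo-2 division of 10110011010100 by 100101:
  pos 0: 101100 XOR 100101 = 001001
  pos 2: 100111 XOR 100101 = 000010
  pos 6: 100101 XOR 100101 = 000000
Remainder = 00000 (zero — the frame passes the CRC check).

00000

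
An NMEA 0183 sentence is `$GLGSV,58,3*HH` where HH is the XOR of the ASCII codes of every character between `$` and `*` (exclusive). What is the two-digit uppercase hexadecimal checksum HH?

77

XOR the ASCII codes of the payload characters:
  'G' = 0x47 → acc = 0x47
  'L' = 0x4C → acc = 0x0B
  'G' = 0x47 → acc = 0x4C
  'S' = 0x53 → acc = 0x1F
  'V' = 0x56 → acc = 0x49
  ',' = 0x2C → acc = 0x65
  '5' = 0x35 → acc = 0x50
  '8' = 0x38 → acc = 0x68
  ',' = 0x2C → acc = 0x44
  '3' = 0x33 → acc = 0x77
Checksum = 0x77.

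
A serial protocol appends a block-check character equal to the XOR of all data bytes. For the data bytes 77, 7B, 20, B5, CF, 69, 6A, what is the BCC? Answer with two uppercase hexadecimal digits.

55

XOR the bytes together:
  start with 0x77
  0x77 ⊕ 0x7B = 0x0C
  0x0C ⊕ 0x20 = 0x2C
  0x2C ⊕ 0xB5 = 0x99
  0x99 ⊕ 0xCF = 0x56
  0x56 ⊕ 0x69 = 0x3F
  0x3F ⊕ 0x6A = 0x55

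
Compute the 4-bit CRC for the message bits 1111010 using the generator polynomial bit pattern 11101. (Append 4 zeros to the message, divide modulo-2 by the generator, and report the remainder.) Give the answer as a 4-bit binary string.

1000

Append 4 zeros: 11110100000. Divide by 11101 (XOR where the leading bit is 1):
  pos 0: 11110 XOR 11101 = 00011
  pos 3: 11100 XOR 11101 = 00001
Remainder (last 4 bits) = 1000. This is the CRC / FCS.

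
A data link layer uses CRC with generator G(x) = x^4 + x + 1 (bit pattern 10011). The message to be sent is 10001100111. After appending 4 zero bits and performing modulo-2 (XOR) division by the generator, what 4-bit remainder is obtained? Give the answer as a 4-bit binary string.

Append 4 zeros: 100011001110000. Divide by 10011 (XOR where the leading bit is 1):
  pos 0: 10001 XOR 10011 = 00010
  pos 3: 10100 XOR 10011 = 00111
  pos 5: 11111 XOR 10011 = 01100
  pos 6: 11001 XOR 10011 = 01010
  pos 7: 10100 XOR 10011 = 00111
  pos 9: 11100 XOR 10011 = 01111
  pos 10: 11110 XOR 10011 = 01101
Remainder (last 4 bits) = 1101. This is the CRC / FCS.

1101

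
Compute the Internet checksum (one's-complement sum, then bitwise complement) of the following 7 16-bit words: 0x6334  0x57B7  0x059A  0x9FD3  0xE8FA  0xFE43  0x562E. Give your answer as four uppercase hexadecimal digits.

One's-complement addition (fold any carry out of bit 15 back into bit 0):
  0x6334 + 0x57B7 = 0x0BAEB
  0xBAEB + 0x059A = 0x0C085
  0xC085 + 0x9FD3 = 0x16058 → wrap carry → 0x6059
  0x6059 + 0xE8FA = 0x14953 → wrap carry → 0x4954
  0x4954 + 0xFE43 = 0x14797 → wrap carry → 0x4798
  0x4798 + 0x562E = 0x09DC6
One's-complement sum = 0x9DC6.
Checksum = ~0x9DC6 & 0xFFFF = 0x6239.

6239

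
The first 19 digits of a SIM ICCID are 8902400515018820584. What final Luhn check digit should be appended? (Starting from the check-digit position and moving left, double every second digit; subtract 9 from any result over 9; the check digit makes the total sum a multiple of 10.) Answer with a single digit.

Partial digits right→left: 4 8 5 0 2 8 8 1 0 5 1 5 0 0 4 2 0 9 8
Double every second digit counting from the check-digit position (so the 1st, 3rd, 5th, ... of the partial from the right).
  doubled (with −9 where >9): 8 1 4 7 0 2 0 8 0 7 → sum 37
  kept as-is: 8 0 8 1 5 5 0 2 9 → sum 38
Total = 37 + 38 = 75.
Check digit = (10 − (75 mod 10)) mod 10 = 5.

5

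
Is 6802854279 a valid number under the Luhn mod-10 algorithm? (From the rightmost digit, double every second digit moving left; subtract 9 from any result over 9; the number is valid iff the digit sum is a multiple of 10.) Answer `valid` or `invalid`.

From the right, keep odd positions and double even positions (subtract 9 from any doubled value over 9):
  doubled (positions 2,4,...): 5 8 7 0 3 → sum 23
  kept (positions 1,3,...): 9 2 5 2 8 → sum 26
Total = 49.
49 mod 10 = 9, so the number is invalid.

invalid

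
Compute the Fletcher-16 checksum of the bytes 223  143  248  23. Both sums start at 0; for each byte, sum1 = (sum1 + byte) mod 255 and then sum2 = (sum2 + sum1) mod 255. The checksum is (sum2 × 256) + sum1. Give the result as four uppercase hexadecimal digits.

377F

Running sums (mod 255):
  after byte 0 (223): sum1=223, sum2=223
  after byte 1 (143): sum1=111, sum2=79
  after byte 2 (248): sum1=104, sum2=183
  after byte 3 (23): sum1=127, sum2=55
Checksum = sum2·256 + sum1 = 55·256 + 127 = 14207 = 0x377F.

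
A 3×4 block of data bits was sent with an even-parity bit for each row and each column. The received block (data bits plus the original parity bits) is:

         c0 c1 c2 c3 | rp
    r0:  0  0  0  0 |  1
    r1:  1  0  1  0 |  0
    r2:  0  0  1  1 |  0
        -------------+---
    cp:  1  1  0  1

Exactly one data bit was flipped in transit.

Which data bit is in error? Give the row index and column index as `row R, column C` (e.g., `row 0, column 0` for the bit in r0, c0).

row 0, column 1

Recompute each row's even parity and compare to rp:
  r0: data parity 0, sent rp 1 → mismatch
  r1: data parity 0, sent rp 0 → ok
  r2: data parity 0, sent rp 0 → ok
Recompute each column's even parity and compare to cp:
  c0: data parity 1, sent cp 1 → ok
  c1: data parity 0, sent cp 1 → mismatch
  c2: data parity 0, sent cp 0 → ok
  c3: data parity 1, sent cp 1 → ok
Exactly one row (r0) and one column (c1) fail → the flipped bit is at their intersection.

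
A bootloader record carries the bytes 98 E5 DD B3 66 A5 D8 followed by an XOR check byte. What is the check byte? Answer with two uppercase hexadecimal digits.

08

XOR the bytes together:
  start with 0x98
  0x98 ⊕ 0xE5 = 0x7D
  0x7D ⊕ 0xDD = 0xA0
  0xA0 ⊕ 0xB3 = 0x13
  0x13 ⊕ 0x66 = 0x75
  0x75 ⊕ 0xA5 = 0xD0
  0xD0 ⊕ 0xD8 = 0x08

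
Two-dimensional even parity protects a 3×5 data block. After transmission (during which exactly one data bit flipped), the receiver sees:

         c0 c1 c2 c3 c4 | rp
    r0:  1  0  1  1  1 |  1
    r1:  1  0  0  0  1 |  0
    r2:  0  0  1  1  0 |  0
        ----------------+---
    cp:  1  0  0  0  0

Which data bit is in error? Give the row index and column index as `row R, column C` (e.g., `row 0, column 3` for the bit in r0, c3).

row 0, column 0

Recompute each row's even parity and compare to rp:
  r0: data parity 0, sent rp 1 → mismatch
  r1: data parity 0, sent rp 0 → ok
  r2: data parity 0, sent rp 0 → ok
Recompute each column's even parity and compare to cp:
  c0: data parity 0, sent cp 1 → mismatch
  c1: data parity 0, sent cp 0 → ok
  c2: data parity 0, sent cp 0 → ok
  c3: data parity 0, sent cp 0 → ok
  c4: data parity 0, sent cp 0 → ok
Exactly one row (r0) and one column (c0) fail → the flipped bit is at their intersection.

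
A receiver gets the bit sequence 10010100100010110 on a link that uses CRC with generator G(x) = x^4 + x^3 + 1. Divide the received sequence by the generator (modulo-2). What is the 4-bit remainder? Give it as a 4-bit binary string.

Modulo-2 division of 10010100100010110 by 11001:
  pos 0: 10010 XOR 11001 = 01011
  pos 1: 10111 XOR 11001 = 01110
  pos 2: 11100 XOR 11001 = 00101
  pos 4: 10101 XOR 11001 = 01100
  pos 5: 11000 XOR 11001 = 00001
  pos 9: 10010 XOR 11001 = 01011
  pos 10: 10111 XOR 11001 = 01110
  pos 11: 11101 XOR 11001 = 00100
Remainder = 1000 (nonzero — an error is detected).

1000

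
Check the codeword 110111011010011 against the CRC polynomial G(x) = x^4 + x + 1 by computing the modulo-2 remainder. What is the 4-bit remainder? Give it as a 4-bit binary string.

Modulo-2 division of 110111011010011 by 10011:
  pos 0: 11011 XOR 10011 = 01000
  pos 1: 10001 XOR 10011 = 00010
  pos 4: 10011 XOR 10011 = 00000
  pos 10: 10011 XOR 10011 = 00000
Remainder = 0000 (zero — the frame passes the CRC check).

0000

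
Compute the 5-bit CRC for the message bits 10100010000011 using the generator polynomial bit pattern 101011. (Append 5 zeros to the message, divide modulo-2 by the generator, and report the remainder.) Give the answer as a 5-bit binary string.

Append 5 zeros: 1010001000001100000. Divide by 101011 (XOR where the leading bit is 1):
  pos 0: 101000 XOR 101011 = 000011
  pos 4: 111000 XOR 101011 = 010011
  pos 5: 100110 XOR 101011 = 001101
  pos 7: 110101 XOR 101011 = 011110
  pos 8: 111101 XOR 101011 = 010110
  pos 9: 101100 XOR 101011 = 000111
  pos 12: 111000 XOR 101011 = 010011
  pos 13: 100110 XOR 101011 = 001101
Remainder (last 5 bits) = 01101. This is the CRC / FCS.

01101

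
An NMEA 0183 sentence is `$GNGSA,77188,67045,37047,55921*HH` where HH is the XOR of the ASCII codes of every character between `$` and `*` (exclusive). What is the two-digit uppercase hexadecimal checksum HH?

50

XOR the ASCII codes of the payload characters:
  'G' = 0x47 → acc = 0x47
  'N' = 0x4E → acc = 0x09
  'G' = 0x47 → acc = 0x4E
  'S' = 0x53 → acc = 0x1D
  'A' = 0x41 → acc = 0x5C
  ',' = 0x2C → acc = 0x70
  '7' = 0x37 → acc = 0x47
  '7' = 0x37 → acc = 0x70
  '1' = 0x31 → acc = 0x41
  '8' = 0x38 → acc = 0x79
  '8' = 0x38 → acc = 0x41
  ',' = 0x2C → acc = 0x6D
  '6' = 0x36 → acc = 0x5B
  '7' = 0x37 → acc = 0x6C
  '0' = 0x30 → acc = 0x5C
  '4' = 0x34 → acc = 0x68
  '5' = 0x35 → acc = 0x5D
  ',' = 0x2C → acc = 0x71
  '3' = 0x33 → acc = 0x42
  '7' = 0x37 → acc = 0x75
  '0' = 0x30 → acc = 0x45
  '4' = 0x34 → acc = 0x71
  '7' = 0x37 → acc = 0x46
  ',' = 0x2C → acc = 0x6A
  '5' = 0x35 → acc = 0x5F
  '5' = 0x35 → acc = 0x6A
  '9' = 0x39 → acc = 0x53
  '2' = 0x32 → acc = 0x61
  '1' = 0x31 → acc = 0x50
Checksum = 0x50.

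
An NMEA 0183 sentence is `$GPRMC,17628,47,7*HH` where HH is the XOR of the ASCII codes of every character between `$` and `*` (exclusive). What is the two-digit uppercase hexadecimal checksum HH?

69

XOR the ASCII codes of the payload characters:
  'G' = 0x47 → acc = 0x47
  'P' = 0x50 → acc = 0x17
  'R' = 0x52 → acc = 0x45
  'M' = 0x4D → acc = 0x08
  'C' = 0x43 → acc = 0x4B
  ',' = 0x2C → acc = 0x67
  '1' = 0x31 → acc = 0x56
  '7' = 0x37 → acc = 0x61
  '6' = 0x36 → acc = 0x57
  '2' = 0x32 → acc = 0x65
  '8' = 0x38 → acc = 0x5D
  ',' = 0x2C → acc = 0x71
  '4' = 0x34 → acc = 0x45
  '7' = 0x37 → acc = 0x72
  ',' = 0x2C → acc = 0x5E
  '7' = 0x37 → acc = 0x69
Checksum = 0x69.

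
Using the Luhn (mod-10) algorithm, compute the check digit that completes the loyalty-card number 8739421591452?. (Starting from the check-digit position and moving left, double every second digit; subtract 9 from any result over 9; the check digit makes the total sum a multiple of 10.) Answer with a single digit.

Partial digits right→left: 2 5 4 1 9 5 1 2 4 9 3 7 8
Double every second digit counting from the check-digit position (so the 1st, 3rd, 5th, ... of the partial from the right).
  doubled (with −9 where >9): 4 8 9 2 8 6 7 → sum 44
  kept as-is: 5 1 5 2 9 7 → sum 29
Total = 44 + 29 = 73.
Check digit = (10 − (73 mod 10)) mod 10 = 7.

7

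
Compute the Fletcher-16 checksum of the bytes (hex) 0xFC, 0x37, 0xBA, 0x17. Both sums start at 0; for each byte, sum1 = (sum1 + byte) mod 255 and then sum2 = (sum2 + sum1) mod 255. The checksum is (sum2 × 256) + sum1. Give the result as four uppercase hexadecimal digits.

2606

Running sums (mod 255):
  after byte 0 (0xFC): sum1=252, sum2=252
  after byte 1 (0x37): sum1=52, sum2=49
  after byte 2 (0xBA): sum1=238, sum2=32
  after byte 3 (0x17): sum1=6, sum2=38
Checksum = sum2·256 + sum1 = 38·256 + 6 = 9734 = 0x2606.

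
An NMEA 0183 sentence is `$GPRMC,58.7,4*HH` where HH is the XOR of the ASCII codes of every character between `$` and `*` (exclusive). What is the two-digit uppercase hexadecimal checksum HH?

6B

XOR the ASCII codes of the payload characters:
  'G' = 0x47 → acc = 0x47
  'P' = 0x50 → acc = 0x17
  'R' = 0x52 → acc = 0x45
  'M' = 0x4D → acc = 0x08
  'C' = 0x43 → acc = 0x4B
  ',' = 0x2C → acc = 0x67
  '5' = 0x35 → acc = 0x52
  '8' = 0x38 → acc = 0x6A
  '.' = 0x2E → acc = 0x44
  '7' = 0x37 → acc = 0x73
  ',' = 0x2C → acc = 0x5F
  '4' = 0x34 → acc = 0x6B
Checksum = 0x6B.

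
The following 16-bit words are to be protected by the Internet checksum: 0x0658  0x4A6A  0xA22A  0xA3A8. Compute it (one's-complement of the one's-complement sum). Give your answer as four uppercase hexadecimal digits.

One's-complement addition (fold any carry out of bit 15 back into bit 0):
  0x0658 + 0x4A6A = 0x050C2
  0x50C2 + 0xA22A = 0x0F2EC
  0xF2EC + 0xA3A8 = 0x19694 → wrap carry → 0x9695
One's-complement sum = 0x9695.
Checksum = ~0x9695 & 0xFFFF = 0x696A.

696A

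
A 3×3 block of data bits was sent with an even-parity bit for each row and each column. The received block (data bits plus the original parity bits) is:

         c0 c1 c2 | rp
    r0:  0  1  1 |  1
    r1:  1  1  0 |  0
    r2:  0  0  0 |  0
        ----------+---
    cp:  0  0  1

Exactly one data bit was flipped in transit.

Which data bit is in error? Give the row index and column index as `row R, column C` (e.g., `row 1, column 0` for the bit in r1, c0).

row 0, column 0

Recompute each row's even parity and compare to rp:
  r0: data parity 0, sent rp 1 → mismatch
  r1: data parity 0, sent rp 0 → ok
  r2: data parity 0, sent rp 0 → ok
Recompute each column's even parity and compare to cp:
  c0: data parity 1, sent cp 0 → mismatch
  c1: data parity 0, sent cp 0 → ok
  c2: data parity 1, sent cp 1 → ok
Exactly one row (r0) and one column (c0) fail → the flipped bit is at their intersection.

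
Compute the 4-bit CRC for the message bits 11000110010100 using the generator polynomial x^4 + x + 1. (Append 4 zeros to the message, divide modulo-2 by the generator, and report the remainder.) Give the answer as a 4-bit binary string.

Append 4 zeros: 110001100101000000. Divide by 10011 (XOR where the leading bit is 1):
  pos 0: 11000 XOR 10011 = 01011
  pos 1: 10111 XOR 10011 = 00100
  pos 3: 10010 XOR 10011 = 00001
  pos 7: 10101 XOR 10011 = 00110
  pos 9: 11000 XOR 10011 = 01011
  pos 10: 10110 XOR 10011 = 00101
  pos 12: 10100 XOR 10011 = 00111
Remainder (last 4 bits) = 1110. This is the CRC / FCS.

1110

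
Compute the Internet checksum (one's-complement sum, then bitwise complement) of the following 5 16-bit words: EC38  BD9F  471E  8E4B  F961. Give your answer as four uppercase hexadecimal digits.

One's-complement addition (fold any carry out of bit 15 back into bit 0):
  0xEC38 + 0xBD9F = 0x1A9D7 → wrap carry → 0xA9D8
  0xA9D8 + 0x471E = 0x0F0F6
  0xF0F6 + 0x8E4B = 0x17F41 → wrap carry → 0x7F42
  0x7F42 + 0xF961 = 0x178A3 → wrap carry → 0x78A4
One's-complement sum = 0x78A4.
Checksum = ~0x78A4 & 0xFFFF = 0x875B.

875B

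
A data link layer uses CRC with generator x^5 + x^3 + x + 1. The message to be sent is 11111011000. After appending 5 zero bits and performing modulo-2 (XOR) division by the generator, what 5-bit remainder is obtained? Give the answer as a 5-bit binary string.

01110

Append 5 zeros: 1111101100000000. Divide by 101011 (XOR where the leading bit is 1):
  pos 0: 111110 XOR 101011 = 010101
  pos 1: 101011 XOR 101011 = 000000
  pos 7: 100000 XOR 101011 = 001011
  pos 9: 101100 XOR 101011 = 000111
Remainder (last 5 bits) = 01110. This is the CRC / FCS.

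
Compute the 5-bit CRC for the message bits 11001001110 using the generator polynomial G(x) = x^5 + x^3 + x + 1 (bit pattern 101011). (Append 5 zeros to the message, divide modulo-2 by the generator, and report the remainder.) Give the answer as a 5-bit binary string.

00110

Append 5 zeros: 1100100111000000. Divide by 101011 (XOR where the leading bit is 1):
  pos 0: 110010 XOR 101011 = 011001
  pos 1: 110010 XOR 101011 = 011001
  pos 2: 110011 XOR 101011 = 011000
  pos 3: 110001 XOR 101011 = 011010
  pos 4: 110101 XOR 101011 = 011110
  pos 5: 111100 XOR 101011 = 010111
  pos 6: 101110 XOR 101011 = 000101
  pos 9: 101000 XOR 101011 = 000011
Remainder (last 5 bits) = 00110. This is the CRC / FCS.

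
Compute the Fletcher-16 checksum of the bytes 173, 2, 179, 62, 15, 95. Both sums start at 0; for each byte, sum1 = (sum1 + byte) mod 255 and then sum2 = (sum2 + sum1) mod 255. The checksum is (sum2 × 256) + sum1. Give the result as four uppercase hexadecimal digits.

2310

Running sums (mod 255):
  after byte 0 (173): sum1=173, sum2=173
  after byte 1 (2): sum1=175, sum2=93
  after byte 2 (179): sum1=99, sum2=192
  after byte 3 (62): sum1=161, sum2=98
  after byte 4 (15): sum1=176, sum2=19
  after byte 5 (95): sum1=16, sum2=35
Checksum = sum2·256 + sum1 = 35·256 + 16 = 8976 = 0x2310.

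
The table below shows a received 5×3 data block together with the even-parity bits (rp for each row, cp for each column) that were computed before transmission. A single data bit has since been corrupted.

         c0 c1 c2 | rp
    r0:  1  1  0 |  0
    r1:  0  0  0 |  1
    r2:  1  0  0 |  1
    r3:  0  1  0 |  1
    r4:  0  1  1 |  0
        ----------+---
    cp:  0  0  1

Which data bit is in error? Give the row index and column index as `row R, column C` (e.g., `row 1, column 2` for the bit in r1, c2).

row 1, column 1

Recompute each row's even parity and compare to rp:
  r0: data parity 0, sent rp 0 → ok
  r1: data parity 0, sent rp 1 → mismatch
  r2: data parity 1, sent rp 1 → ok
  r3: data parity 1, sent rp 1 → ok
  r4: data parity 0, sent rp 0 → ok
Recompute each column's even parity and compare to cp:
  c0: data parity 0, sent cp 0 → ok
  c1: data parity 1, sent cp 0 → mismatch
  c2: data parity 1, sent cp 1 → ok
Exactly one row (r1) and one column (c1) fail → the flipped bit is at their intersection.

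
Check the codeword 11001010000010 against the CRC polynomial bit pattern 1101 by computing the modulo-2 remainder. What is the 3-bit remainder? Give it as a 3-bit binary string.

010

Modulo-2 division of 11001010000010 by 1101:
  pos 0: 1100 XOR 1101 = 0001
  pos 3: 1101 XOR 1101 = 0000
Remainder = 010 (nonzero — an error is detected).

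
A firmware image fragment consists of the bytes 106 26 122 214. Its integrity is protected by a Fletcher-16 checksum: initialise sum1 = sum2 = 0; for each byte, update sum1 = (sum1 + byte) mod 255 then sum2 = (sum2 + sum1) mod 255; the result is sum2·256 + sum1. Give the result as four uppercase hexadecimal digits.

C3D5

Running sums (mod 255):
  after byte 0 (106): sum1=106, sum2=106
  after byte 1 (26): sum1=132, sum2=238
  after byte 2 (122): sum1=254, sum2=237
  after byte 3 (214): sum1=213, sum2=195
Checksum = sum2·256 + sum1 = 195·256 + 213 = 50133 = 0xC3D5.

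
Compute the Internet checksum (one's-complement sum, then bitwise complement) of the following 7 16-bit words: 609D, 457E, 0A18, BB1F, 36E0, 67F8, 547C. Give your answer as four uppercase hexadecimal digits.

One's-complement addition (fold any carry out of bit 15 back into bit 0):
  0x609D + 0x457E = 0x0A61B
  0xA61B + 0x0A18 = 0x0B033
  0xB033 + 0xBB1F = 0x16B52 → wrap carry → 0x6B53
  0x6B53 + 0x36E0 = 0x0A233
  0xA233 + 0x67F8 = 0x10A2B → wrap carry → 0x0A2C
  0x0A2C + 0x547C = 0x05EA8
One's-complement sum = 0x5EA8.
Checksum = ~0x5EA8 & 0xFFFF = 0xA157.

A157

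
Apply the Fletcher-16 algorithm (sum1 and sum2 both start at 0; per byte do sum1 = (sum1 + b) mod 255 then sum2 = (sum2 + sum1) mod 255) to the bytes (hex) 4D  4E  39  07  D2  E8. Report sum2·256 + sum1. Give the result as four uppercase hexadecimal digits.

Running sums (mod 255):
  after byte 0 (4D): sum1=77, sum2=77
  after byte 1 (4E): sum1=155, sum2=232
  after byte 2 (39): sum1=212, sum2=189
  after byte 3 (07): sum1=219, sum2=153
  after byte 4 (D2): sum1=174, sum2=72
  after byte 5 (E8): sum1=151, sum2=223
Checksum = sum2·256 + sum1 = 223·256 + 151 = 57239 = 0xDF97.

DF97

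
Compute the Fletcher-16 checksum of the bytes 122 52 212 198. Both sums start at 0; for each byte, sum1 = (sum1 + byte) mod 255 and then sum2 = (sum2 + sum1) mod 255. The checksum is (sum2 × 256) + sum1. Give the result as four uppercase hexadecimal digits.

F64A

Running sums (mod 255):
  after byte 0 (122): sum1=122, sum2=122
  after byte 1 (52): sum1=174, sum2=41
  after byte 2 (212): sum1=131, sum2=172
  after byte 3 (198): sum1=74, sum2=246
Checksum = sum2·256 + sum1 = 246·256 + 74 = 63050 = 0xF64A.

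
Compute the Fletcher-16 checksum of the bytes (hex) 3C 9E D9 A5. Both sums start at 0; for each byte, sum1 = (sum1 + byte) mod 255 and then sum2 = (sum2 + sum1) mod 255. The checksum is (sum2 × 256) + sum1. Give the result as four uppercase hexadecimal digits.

Running sums (mod 255):
  after byte 0 (3C): sum1=60, sum2=60
  after byte 1 (9E): sum1=218, sum2=23
  after byte 2 (D9): sum1=180, sum2=203
  after byte 3 (A5): sum1=90, sum2=38
Checksum = sum2·256 + sum1 = 38·256 + 90 = 9818 = 0x265A.

265A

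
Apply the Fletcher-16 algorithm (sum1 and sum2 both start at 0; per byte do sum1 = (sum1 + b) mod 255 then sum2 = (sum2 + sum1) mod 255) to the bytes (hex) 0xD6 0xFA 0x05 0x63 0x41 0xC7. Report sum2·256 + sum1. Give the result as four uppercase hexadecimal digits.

7843

Running sums (mod 255):
  after byte 0 (0xD6): sum1=214, sum2=214
  after byte 1 (0xFA): sum1=209, sum2=168
  after byte 2 (0x05): sum1=214, sum2=127
  after byte 3 (0x63): sum1=58, sum2=185
  after byte 4 (0x41): sum1=123, sum2=53
  after byte 5 (0xC7): sum1=67, sum2=120
Checksum = sum2·256 + sum1 = 120·256 + 67 = 30787 = 0x7843.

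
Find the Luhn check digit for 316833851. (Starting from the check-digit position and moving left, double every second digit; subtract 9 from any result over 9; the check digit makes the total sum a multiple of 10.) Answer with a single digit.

Partial digits right→left: 1 5 8 3 3 8 6 1 3
Double every second digit counting from the check-digit position (so the 1st, 3rd, 5th, ... of the partial from the right).
  doubled (with −9 where >9): 2 7 6 3 6 → sum 24
  kept as-is: 5 3 8 1 → sum 17
Total = 24 + 17 = 41.
Check digit = (10 − (41 mod 10)) mod 10 = 9.

9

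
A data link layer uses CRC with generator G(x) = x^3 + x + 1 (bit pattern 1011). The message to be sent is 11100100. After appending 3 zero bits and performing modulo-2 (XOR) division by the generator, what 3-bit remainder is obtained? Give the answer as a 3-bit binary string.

010

Append 3 zeros: 11100100000. Divide by 1011 (XOR where the leading bit is 1):
  pos 0: 1110 XOR 1011 = 0101
  pos 1: 1010 XOR 1011 = 0001
  pos 4: 1100 XOR 1011 = 0111
  pos 5: 1110 XOR 1011 = 0101
  pos 6: 1010 XOR 1011 = 0001
Remainder (last 3 bits) = 010. This is the CRC / FCS.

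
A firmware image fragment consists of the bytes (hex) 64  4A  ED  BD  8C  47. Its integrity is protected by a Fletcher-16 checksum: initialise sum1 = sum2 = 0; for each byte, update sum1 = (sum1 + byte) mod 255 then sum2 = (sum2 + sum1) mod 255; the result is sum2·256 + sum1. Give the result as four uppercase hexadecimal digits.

Running sums (mod 255):
  after byte 0 (64): sum1=100, sum2=100
  after byte 1 (4A): sum1=174, sum2=19
  after byte 2 (ED): sum1=156, sum2=175
  after byte 3 (BD): sum1=90, sum2=10
  after byte 4 (8C): sum1=230, sum2=240
  after byte 5 (47): sum1=46, sum2=31
Checksum = sum2·256 + sum1 = 31·256 + 46 = 7982 = 0x1F2E.

1F2E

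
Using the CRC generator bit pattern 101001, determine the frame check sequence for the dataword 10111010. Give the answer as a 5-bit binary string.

11000

Append 5 zeros: 1011101000000. Divide by 101001 (XOR where the leading bit is 1):
  pos 0: 101110 XOR 101001 = 000111
  pos 3: 111100 XOR 101001 = 010101
  pos 4: 101010 XOR 101001 = 000011
Remainder (last 5 bits) = 11000. This is the CRC / FCS.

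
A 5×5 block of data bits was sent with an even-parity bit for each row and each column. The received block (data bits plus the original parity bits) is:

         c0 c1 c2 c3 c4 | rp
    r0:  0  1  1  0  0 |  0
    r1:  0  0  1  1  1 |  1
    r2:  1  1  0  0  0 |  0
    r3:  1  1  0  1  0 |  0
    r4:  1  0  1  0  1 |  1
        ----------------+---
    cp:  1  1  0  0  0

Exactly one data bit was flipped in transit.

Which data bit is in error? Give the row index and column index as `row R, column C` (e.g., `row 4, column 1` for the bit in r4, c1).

Recompute each row's even parity and compare to rp:
  r0: data parity 0, sent rp 0 → ok
  r1: data parity 1, sent rp 1 → ok
  r2: data parity 0, sent rp 0 → ok
  r3: data parity 1, sent rp 0 → mismatch
  r4: data parity 1, sent rp 1 → ok
Recompute each column's even parity and compare to cp:
  c0: data parity 1, sent cp 1 → ok
  c1: data parity 1, sent cp 1 → ok
  c2: data parity 1, sent cp 0 → mismatch
  c3: data parity 0, sent cp 0 → ok
  c4: data parity 0, sent cp 0 → ok
Exactly one row (r3) and one column (c2) fail → the flipped bit is at their intersection.

row 3, column 2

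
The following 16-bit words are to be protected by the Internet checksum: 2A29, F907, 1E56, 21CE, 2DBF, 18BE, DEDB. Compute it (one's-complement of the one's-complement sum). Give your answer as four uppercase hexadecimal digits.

7751

One's-complement addition (fold any carry out of bit 15 back into bit 0):
  0x2A29 + 0xF907 = 0x12330 → wrap carry → 0x2331
  0x2331 + 0x1E56 = 0x04187
  0x4187 + 0x21CE = 0x06355
  0x6355 + 0x2DBF = 0x09114
  0x9114 + 0x18BE = 0x0A9D2
  0xA9D2 + 0xDEDB = 0x188AD → wrap carry → 0x88AE
One's-complement sum = 0x88AE.
Checksum = ~0x88AE & 0xFFFF = 0x7751.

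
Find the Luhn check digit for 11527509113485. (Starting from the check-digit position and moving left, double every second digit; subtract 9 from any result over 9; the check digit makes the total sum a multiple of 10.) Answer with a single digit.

8

Partial digits right→left: 5 8 4 3 1 1 9 0 5 7 2 5 1 1
Double every second digit counting from the check-digit position (so the 1st, 3rd, 5th, ... of the partial from the right).
  doubled (with −9 where >9): 1 8 2 9 1 4 2 → sum 27
  kept as-is: 8 3 1 0 7 5 1 → sum 25
Total = 27 + 25 = 52.
Check digit = (10 − (52 mod 10)) mod 10 = 8.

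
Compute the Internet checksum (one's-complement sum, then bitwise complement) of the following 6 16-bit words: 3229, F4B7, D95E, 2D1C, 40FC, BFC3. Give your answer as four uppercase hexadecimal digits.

D1E3

One's-complement addition (fold any carry out of bit 15 back into bit 0):
  0x3229 + 0xF4B7 = 0x126E0 → wrap carry → 0x26E1
  0x26E1 + 0xD95E = 0x1003F → wrap carry → 0x0040
  0x0040 + 0x2D1C = 0x02D5C
  0x2D5C + 0x40FC = 0x06E58
  0x6E58 + 0xBFC3 = 0x12E1B → wrap carry → 0x2E1C
One's-complement sum = 0x2E1C.
Checksum = ~0x2E1C & 0xFFFF = 0xD1E3.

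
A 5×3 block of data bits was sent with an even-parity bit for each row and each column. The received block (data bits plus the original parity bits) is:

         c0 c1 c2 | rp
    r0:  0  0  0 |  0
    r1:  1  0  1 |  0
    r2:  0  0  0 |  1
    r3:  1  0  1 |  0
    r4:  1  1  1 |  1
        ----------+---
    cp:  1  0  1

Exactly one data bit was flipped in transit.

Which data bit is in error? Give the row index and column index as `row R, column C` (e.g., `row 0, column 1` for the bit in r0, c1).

Recompute each row's even parity and compare to rp:
  r0: data parity 0, sent rp 0 → ok
  r1: data parity 0, sent rp 0 → ok
  r2: data parity 0, sent rp 1 → mismatch
  r3: data parity 0, sent rp 0 → ok
  r4: data parity 1, sent rp 1 → ok
Recompute each column's even parity and compare to cp:
  c0: data parity 1, sent cp 1 → ok
  c1: data parity 1, sent cp 0 → mismatch
  c2: data parity 1, sent cp 1 → ok
Exactly one row (r2) and one column (c1) fail → the flipped bit is at their intersection.

row 2, column 1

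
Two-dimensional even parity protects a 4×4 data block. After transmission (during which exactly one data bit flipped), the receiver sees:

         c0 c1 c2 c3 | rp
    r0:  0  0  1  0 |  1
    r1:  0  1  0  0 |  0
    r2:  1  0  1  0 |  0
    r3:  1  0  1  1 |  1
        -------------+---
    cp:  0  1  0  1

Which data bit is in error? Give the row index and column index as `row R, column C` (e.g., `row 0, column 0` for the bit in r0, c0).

Recompute each row's even parity and compare to rp:
  r0: data parity 1, sent rp 1 → ok
  r1: data parity 1, sent rp 0 → mismatch
  r2: data parity 0, sent rp 0 → ok
  r3: data parity 1, sent rp 1 → ok
Recompute each column's even parity and compare to cp:
  c0: data parity 0, sent cp 0 → ok
  c1: data parity 1, sent cp 1 → ok
  c2: data parity 1, sent cp 0 → mismatch
  c3: data parity 1, sent cp 1 → ok
Exactly one row (r1) and one column (c2) fail → the flipped bit is at their intersection.

row 1, column 2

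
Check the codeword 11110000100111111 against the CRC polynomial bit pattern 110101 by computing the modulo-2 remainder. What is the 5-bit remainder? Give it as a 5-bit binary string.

01000

Modulo-2 division of 11110000100111111 by 110101:
  pos 0: 111100 XOR 110101 = 001001
  pos 2: 100100 XOR 110101 = 010001
  pos 3: 100011 XOR 110101 = 010110
  pos 4: 101100 XOR 110101 = 011001
  pos 5: 110010 XOR 110101 = 000111
  pos 8: 111111 XOR 110101 = 001010
  pos 10: 101011 XOR 110101 = 011110
  pos 11: 111101 XOR 110101 = 001000
Remainder = 01000 (nonzero — an error is detected).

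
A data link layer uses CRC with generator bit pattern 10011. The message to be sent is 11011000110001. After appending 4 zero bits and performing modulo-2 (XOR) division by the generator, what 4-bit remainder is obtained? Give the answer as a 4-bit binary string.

1110

Append 4 zeros: 110110001100010000. Divide by 10011 (XOR where the leading bit is 1):
  pos 0: 11011 XOR 10011 = 01000
  pos 1: 10000 XOR 10011 = 00011
  pos 4: 11001 XOR 10011 = 01010
  pos 5: 10101 XOR 10011 = 00110
  pos 7: 11000 XOR 10011 = 01011
  pos 8: 10110 XOR 10011 = 00101
  pos 10: 10110 XOR 10011 = 00101
  pos 12: 10100 XOR 10011 = 00111
Remainder (last 4 bits) = 1110. This is the CRC / FCS.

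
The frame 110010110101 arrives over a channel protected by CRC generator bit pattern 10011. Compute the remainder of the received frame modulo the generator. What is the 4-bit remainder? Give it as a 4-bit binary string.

Modulo-2 division of 110010110101 by 10011:
  pos 0: 11001 XOR 10011 = 01010
  pos 1: 10100 XOR 10011 = 00111
  pos 3: 11111 XOR 10011 = 01100
  pos 4: 11000 XOR 10011 = 01011
  pos 5: 10111 XOR 10011 = 00100
  pos 7: 10001 XOR 10011 = 00010
Remainder = 0010 (nonzero — an error is detected).

0010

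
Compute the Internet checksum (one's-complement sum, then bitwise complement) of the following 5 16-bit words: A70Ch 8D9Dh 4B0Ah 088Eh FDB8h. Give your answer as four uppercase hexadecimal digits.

7A04

One's-complement addition (fold any carry out of bit 15 back into bit 0):
  0xA70C + 0x8D9D = 0x134A9 → wrap carry → 0x34AA
  0x34AA + 0x4B0A = 0x07FB4
  0x7FB4 + 0x088E = 0x08842
  0x8842 + 0xFDB8 = 0x185FA → wrap carry → 0x85FB
One's-complement sum = 0x85FB.
Checksum = ~0x85FB & 0xFFFF = 0x7A04.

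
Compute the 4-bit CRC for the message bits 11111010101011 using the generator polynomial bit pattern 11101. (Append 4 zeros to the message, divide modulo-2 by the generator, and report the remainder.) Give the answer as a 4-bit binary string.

0011

Append 4 zeros: 111110101010110000. Divide by 11101 (XOR where the leading bit is 1):
  pos 0: 11111 XOR 11101 = 00010
  pos 3: 10010 XOR 11101 = 01111
  pos 4: 11111 XOR 11101 = 00010
  pos 7: 10010 XOR 11101 = 01111
  pos 8: 11111 XOR 11101 = 00010
  pos 11: 10100 XOR 11101 = 01001
  pos 12: 10010 XOR 11101 = 01111
  pos 13: 11110 XOR 11101 = 00011
Remainder (last 4 bits) = 0011. This is the CRC / FCS.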